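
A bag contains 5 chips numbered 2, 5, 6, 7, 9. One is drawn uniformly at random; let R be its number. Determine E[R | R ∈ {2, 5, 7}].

P(R ∈ {2, 5, 7}) = 3/5.
Σ over the event: 2·1/5 + 5·1/5 + 7·1/5 = 14/5.
E[R | R ∈ {2, 5, 7}] = (14/5) / (3/5) = 14/3.

14/3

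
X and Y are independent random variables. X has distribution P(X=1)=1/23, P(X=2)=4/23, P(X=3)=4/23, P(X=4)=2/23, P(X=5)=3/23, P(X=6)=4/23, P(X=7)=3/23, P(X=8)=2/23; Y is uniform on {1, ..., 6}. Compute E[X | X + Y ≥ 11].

95/14

P(X + Y ≥ 11) = 14/69.
Summing X·P(x,y) over outcomes with X + Y ≥ 11 gives 95/69.
E[X | X + Y ≥ 11] = (95/69) / (14/69) = 95/14.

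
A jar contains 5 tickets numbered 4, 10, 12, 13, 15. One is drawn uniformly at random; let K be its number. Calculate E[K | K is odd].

14

P(K is odd) = 2/5.
Σ over the event: 13·1/5 + 15·1/5 = 28/5.
E[K | K is odd] = (28/5) / (2/5) = 14.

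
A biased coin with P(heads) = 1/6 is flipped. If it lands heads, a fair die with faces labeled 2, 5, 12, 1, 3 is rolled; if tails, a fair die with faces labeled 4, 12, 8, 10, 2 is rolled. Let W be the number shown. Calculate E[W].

203/30

E[W | heads] = (2+5+12+1+3)/5 = 23/5.
E[W | tails] = (4+12+8+10+2)/5 = 36/5.
E[W] = (1/6)·(23/5) + (5/6)·(36/5) = 203/30.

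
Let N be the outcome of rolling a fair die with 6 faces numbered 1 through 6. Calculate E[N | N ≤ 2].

Given N ≤ 2, N is equally likely to be any of {1, 2}.
E[N | N ≤ 2] = (1 + 2) / 2 = 3/2.

3/2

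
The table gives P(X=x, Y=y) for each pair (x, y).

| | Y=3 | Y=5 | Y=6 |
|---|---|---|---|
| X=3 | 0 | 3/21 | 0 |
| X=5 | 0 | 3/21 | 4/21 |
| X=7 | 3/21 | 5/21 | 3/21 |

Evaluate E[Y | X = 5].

P(X = 5) = 1/3.
Σ Y·P over the event = 5·(3/21) + 6·(4/21) = 13/7.
E[Y | X = 5] = (13/7) / (1/3) = 39/7.

39/7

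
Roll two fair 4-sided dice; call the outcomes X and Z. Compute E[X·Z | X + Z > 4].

17/2

P(X + Z > 4) = 5/8.
Summing XZ·P(x,y) over outcomes with X + Z > 4 gives 85/16.
E[X·Z | X + Z > 4] = (85/16) / (5/8) = 17/2.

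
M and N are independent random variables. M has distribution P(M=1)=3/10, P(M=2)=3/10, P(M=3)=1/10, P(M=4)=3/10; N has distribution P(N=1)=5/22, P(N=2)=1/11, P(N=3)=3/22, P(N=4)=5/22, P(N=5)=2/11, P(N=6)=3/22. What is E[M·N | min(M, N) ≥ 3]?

67/4

P(min(M, N) ≥ 3) = 3/11.
Summing MN·P(x,y) over outcomes with min(M, N) ≥ 3 gives 201/44.
E[M·N | min(M, N) ≥ 3] = (201/44) / (3/11) = 67/4.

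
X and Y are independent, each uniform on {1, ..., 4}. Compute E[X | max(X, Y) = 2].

P(max(X, Y) = 2) = 3/16.
Summing X·P(x,y) over outcomes with max(X, Y) = 2 gives 5/16.
E[X | max(X, Y) = 2] = (5/16) / (3/16) = 5/3.

5/3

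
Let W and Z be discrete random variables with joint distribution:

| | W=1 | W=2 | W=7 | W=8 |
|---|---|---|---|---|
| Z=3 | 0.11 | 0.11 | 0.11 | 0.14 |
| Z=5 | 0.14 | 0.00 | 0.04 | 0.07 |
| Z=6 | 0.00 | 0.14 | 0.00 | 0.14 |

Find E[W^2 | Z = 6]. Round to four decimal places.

34.0000

P(Z = 6) = 0.28.
Σ W^2·P over the event = 4·(0.14) + 64·(0.14) = 9.52.
E[W^2 | Z = 6] = (9.52) / (0.28) = 34.0000.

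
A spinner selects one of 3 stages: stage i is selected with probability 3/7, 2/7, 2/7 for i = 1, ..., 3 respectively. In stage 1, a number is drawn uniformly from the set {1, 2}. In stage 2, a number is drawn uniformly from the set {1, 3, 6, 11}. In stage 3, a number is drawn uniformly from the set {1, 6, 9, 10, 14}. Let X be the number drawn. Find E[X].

E[X | stage 1] = (1+2)/2 = 3/2.
E[X | stage 2] = (1+3+6+11)/4 = 21/4.
E[X | stage 3] = (1+6+9+10+14)/5 = 8.
E[X] = (3/7)·(3/2) + (2/7)·(21/4) + (2/7)·(8) = 31/7.

31/7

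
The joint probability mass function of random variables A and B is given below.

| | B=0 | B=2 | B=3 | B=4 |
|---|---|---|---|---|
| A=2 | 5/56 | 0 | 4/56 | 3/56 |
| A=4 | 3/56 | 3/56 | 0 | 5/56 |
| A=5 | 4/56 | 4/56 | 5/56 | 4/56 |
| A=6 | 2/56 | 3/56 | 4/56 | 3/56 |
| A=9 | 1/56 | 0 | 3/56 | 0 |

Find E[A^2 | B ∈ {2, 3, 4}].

P(B ∈ {2, 3, 4}) = 41/56.
Summing A^2·P(A=x,B=y) over the conditioning event gives 271/14.
E[A^2 | B ∈ {2, 3, 4}] = (271/14) / (41/56) = 1084/41.

1084/41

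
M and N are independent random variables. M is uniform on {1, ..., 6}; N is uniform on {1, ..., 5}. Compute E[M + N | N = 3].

P(N = 3) = 1/5.
Summing (M+N)·P(x,y) over outcomes with N = 3 gives 13/10.
E[M + N | N = 3] = (13/10) / (1/5) = 13/2.

13/2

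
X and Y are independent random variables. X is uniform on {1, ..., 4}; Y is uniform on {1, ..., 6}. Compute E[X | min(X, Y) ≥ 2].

3

P(min(X, Y) ≥ 2) = 5/8.
Summing X·P(x,y) over outcomes with min(X, Y) ≥ 2 gives 15/8.
E[X | min(X, Y) ≥ 2] = (15/8) / (5/8) = 3.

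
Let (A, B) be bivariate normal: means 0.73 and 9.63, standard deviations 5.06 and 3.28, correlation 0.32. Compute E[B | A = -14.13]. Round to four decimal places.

E[B | A=x] = μ_B + ρ(σ_B/σ_A)(x − μ_A) for jointly normal variables.
E[B | A=-14.13] = 9.63 + (0.32)·(3.28/5.06)·(-14.13 − (0.73)) = 9.63 + (0.20743)·(-14.86) = 6.5476.

6.5476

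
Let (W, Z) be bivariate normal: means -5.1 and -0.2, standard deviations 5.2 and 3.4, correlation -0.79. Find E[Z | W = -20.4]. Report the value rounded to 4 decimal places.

E[Z | W=x] = μ_Z + ρ(σ_Z/σ_W)(x − μ_W) for jointly normal variables.
E[Z | W=-20.4] = -0.2 + (-0.79)·(3.4/5.2)·(-20.4 − (-5.1)) = -0.2 + (-0.516538)·(-15.3) = 7.7030.

7.7030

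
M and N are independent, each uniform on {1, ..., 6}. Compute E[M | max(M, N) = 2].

5/3

Outcomes with max(M, N) = 2: (1,2), (2,1), (2,2), each with probability 1/36.
E[M | max(M, N) = 2] = (1 + 2 + 2) / 3 = 5/3.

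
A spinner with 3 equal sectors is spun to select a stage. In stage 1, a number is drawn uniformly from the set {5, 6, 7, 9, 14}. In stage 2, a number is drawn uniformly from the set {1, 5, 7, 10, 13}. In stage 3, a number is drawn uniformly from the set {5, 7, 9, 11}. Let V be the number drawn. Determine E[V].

39/5

E[V | stage 1] = (5+6+7+9+14)/5 = 41/5.
E[V | stage 2] = (1+5+7+10+13)/5 = 36/5.
E[V | stage 3] = (5+7+9+11)/4 = 8.
By the law of total expectation,
E[V] = (1/3)·(41/5) + (1/3)·(36/5) + (1/3)·(8) = 39/5.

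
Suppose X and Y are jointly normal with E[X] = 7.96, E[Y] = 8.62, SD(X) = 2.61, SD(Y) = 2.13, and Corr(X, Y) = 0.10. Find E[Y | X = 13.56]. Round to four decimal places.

The regression of Y on X has slope ρ·σ_Y/σ_X and passes through (μ_X, μ_Y).
E[Y | X=13.56] = 8.62 + (0.10)·(2.13/2.61)·(13.56 − (7.96)) = 8.62 + (0.081609)·(5.6) = 9.0770.

9.0770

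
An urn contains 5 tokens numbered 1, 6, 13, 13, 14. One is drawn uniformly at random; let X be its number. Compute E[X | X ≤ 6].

7/2

P(X ≤ 6) = 2/5.
Σ over the event: 1·1/5 + 6·1/5 = 7/5.
E[X | X ≤ 6] = (7/5) / (2/5) = 7/2.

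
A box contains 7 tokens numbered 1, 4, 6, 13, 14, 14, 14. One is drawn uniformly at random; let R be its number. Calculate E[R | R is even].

52/5

P(R is even) = 5/7.
Σ over the event: 4·1/7 + 6·1/7 + 14·3/7 = 52/7.
E[R | R is even] = (52/7) / (5/7) = 52/5.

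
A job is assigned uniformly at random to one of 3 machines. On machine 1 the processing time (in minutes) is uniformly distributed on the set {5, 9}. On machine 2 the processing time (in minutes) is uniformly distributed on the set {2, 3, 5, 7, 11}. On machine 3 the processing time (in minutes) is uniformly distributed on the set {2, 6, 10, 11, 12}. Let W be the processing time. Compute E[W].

E[W | machine 1] = (5+9)/2 = 7.
E[W | machine 2] = (2+3+5+7+11)/5 = 28/5.
E[W | machine 3] = (2+6+10+11+12)/5 = 41/5.
E[W] = (1/3)·(7) + (1/3)·(28/5) + (1/3)·(41/5) = 104/15.

104/15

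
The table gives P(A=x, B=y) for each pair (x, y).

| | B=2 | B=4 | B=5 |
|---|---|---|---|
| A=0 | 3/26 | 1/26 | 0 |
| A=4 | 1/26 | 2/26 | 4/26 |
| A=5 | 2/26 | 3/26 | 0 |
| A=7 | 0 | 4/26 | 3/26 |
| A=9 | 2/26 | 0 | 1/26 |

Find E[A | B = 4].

P(B = 4) = 5/13.
Summing A·P(A=x,B=y) over the conditioning event gives 51/26.
E[A | B = 4] = (51/26) / (5/13) = 51/10.

51/10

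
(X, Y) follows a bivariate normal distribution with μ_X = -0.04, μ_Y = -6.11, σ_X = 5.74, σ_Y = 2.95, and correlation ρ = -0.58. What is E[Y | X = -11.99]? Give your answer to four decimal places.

-2.5479

E[Y | X=x] = μ_Y + ρ(σ_Y/σ_X)(x − μ_X) for jointly normal variables.
E[Y | X=-11.99] = -6.11 + (-0.58)·(2.95/5.74)·(-11.99 − (-0.04)) = -6.11 + (-0.29808)·(-11.95) = -2.5479.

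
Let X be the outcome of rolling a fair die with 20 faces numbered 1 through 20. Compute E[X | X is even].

Given X is even, X is equally likely to be any of {2, 4, 6, 8, 10, 12, 14, 16, 18, 20}.
E[X | X is even] = (2 + 4 + 6 + 8 + 10 + 12 + 14 + 16 + 18 + 20) / 10 = 11.

11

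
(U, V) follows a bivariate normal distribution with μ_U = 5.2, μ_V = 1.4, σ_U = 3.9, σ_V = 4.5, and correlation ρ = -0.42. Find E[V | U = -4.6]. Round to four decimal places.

For a bivariate normal, E[V | U=x] = μ_V + ρ·(σ_V/σ_U)·(x − μ_U).
E[V | U=-4.6] = 1.4 + (-0.42)·(4.5/3.9)·(-4.6 − (5.2)) = 1.4 + (-0.484615)·(-9.8) = 6.1492.

6.1492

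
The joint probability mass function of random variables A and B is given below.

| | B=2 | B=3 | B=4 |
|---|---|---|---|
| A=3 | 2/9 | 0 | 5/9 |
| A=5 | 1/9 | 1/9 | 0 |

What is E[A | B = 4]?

3

P(B = 4) = 5/9.
Σ A·P over the event = 3·(5/9) = 5/3.
E[A | B = 4] = (5/3) / (5/9) = 3.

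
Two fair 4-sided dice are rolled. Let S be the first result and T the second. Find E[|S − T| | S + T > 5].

1

P(S + T > 5) = 3/8.
Summing |S−T|·P(x,y) over outcomes with S + T > 5 gives 3/8.
E[|S − T| | S + T > 5] = (3/8) / (3/8) = 1.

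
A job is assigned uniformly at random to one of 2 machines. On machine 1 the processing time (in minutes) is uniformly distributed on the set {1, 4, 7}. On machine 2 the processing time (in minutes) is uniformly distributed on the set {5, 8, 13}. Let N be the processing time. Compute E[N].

E[N | machine 1] = (1+4+7)/3 = 4.
E[N | machine 2] = (5+8+13)/3 = 26/3.
By the law of total expectation,
E[N] = (1/2)·(4) + (1/2)·(26/3) = 19/3.

19/3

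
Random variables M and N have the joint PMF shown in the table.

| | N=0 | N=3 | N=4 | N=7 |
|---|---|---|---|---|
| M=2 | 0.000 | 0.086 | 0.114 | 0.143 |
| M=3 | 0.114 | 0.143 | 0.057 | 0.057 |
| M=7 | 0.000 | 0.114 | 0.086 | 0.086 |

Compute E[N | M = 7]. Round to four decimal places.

4.5035

P(M = 7) = 0.286.
Σ N·P over the event = 3·(0.114) + 4·(0.086) + 7·(0.086) = 1.288.
E[N | M = 7] = (1.288) / (0.286) = 4.5035.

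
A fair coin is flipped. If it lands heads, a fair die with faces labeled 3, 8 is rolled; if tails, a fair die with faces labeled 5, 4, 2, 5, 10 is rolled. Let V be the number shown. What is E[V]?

107/20

E[V | heads] = (3+8)/2 = 11/2.
E[V | tails] = (5+4+2+5+10)/5 = 26/5.
By the law of total expectation,
E[V] = (1/2)·(11/2) + (1/2)·(26/5) = 107/20.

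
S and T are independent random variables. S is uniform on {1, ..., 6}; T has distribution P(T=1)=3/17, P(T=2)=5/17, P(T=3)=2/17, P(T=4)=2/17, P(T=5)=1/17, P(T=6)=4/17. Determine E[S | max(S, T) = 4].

10/3

P(max(S, T) = 4) = 3/17.
Summing S·P(x,y) over outcomes with max(S, T) = 4 gives 10/17.
E[S | max(S, T) = 4] = (10/17) / (3/17) = 10/3.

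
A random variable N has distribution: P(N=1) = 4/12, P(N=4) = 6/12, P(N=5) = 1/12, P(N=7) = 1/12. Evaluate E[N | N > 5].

7

P(N > 5) = 1/12.
Σ over the event: 7·1/12 = 7/12.
E[N | N > 5] = (7/12) / (1/12) = 7.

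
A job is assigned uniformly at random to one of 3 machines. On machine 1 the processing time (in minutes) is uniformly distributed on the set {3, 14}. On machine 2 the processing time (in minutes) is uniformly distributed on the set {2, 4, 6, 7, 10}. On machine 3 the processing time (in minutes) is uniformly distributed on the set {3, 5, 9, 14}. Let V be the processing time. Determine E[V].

147/20

E[V | machine 1] = (3+14)/2 = 17/2.
E[V | machine 2] = (2+4+6+7+10)/5 = 29/5.
E[V | machine 3] = (3+5+9+14)/4 = 31/4.
E[V] = (1/3)·(17/2) + (1/3)·(29/5) + (1/3)·(31/4) = 147/20.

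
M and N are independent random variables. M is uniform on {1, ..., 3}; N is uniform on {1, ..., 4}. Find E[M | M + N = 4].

2

P(M + N = 4) = 1/4.
Summing M·P(x,y) over outcomes with M + N = 4 gives 1/2.
E[M | M + N = 4] = (1/2) / (1/4) = 2.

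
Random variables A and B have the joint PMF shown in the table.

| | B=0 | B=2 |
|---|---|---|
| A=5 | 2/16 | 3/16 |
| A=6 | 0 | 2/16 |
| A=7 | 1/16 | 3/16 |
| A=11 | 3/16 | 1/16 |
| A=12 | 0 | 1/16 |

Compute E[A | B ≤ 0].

25/3

P(B ≤ 0) = 3/8.
Σ A·P over the event = 5·(2/16) + 7·(1/16) + 11·(3/16) = 25/8.
E[A | B ≤ 0] = (25/8) / (3/8) = 25/3.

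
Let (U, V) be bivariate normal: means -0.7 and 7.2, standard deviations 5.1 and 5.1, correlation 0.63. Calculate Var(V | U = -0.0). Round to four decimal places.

For a bivariate normal, Var(V | U=x) = σ_V²(1 − ρ²).
Var(V | U=-0.0) = (5.1)²·(1 − (0.63)²) = 26.01·0.6031 = 15.6866.

15.6866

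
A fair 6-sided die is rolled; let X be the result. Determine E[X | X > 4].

Given X > 4, X is equally likely to be any of {5, 6}.
E[X | X > 4] = (5 + 6) / 2 = 11/2.

11/2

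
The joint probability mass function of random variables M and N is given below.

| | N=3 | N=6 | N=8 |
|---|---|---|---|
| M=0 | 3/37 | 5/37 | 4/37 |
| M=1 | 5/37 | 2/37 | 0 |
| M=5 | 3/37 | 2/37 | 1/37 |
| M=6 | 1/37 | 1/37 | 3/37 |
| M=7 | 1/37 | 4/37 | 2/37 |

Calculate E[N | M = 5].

29/6

P(M = 5) = 6/37.
Σ N·P over the event = 3·(3/37) + 6·(2/37) + 8·(1/37) = 29/37.
E[N | M = 5] = (29/37) / (6/37) = 29/6.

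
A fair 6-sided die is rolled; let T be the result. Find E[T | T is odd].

Given T is odd, T is equally likely to be any of {1, 3, 5}.
E[T | T is odd] = (1 + 3 + 5) / 3 = 3.

3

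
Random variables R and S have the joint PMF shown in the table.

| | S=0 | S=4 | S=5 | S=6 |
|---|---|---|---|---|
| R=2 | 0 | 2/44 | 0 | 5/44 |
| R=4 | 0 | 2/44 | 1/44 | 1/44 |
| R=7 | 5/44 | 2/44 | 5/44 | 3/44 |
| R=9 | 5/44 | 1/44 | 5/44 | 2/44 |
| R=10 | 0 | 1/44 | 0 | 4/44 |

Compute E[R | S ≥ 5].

P(S ≥ 5) = 13/22.
Σ R·P over the event = 2·(5/44) + 4·(1/44) + 4·(1/44) + 7·(5/44) + 7·(3/44) + 9·(5/44) + 9·(2/44) + 10·(4/44) = 177/44.
E[R | S ≥ 5] = (177/44) / (13/22) = 177/26.

177/26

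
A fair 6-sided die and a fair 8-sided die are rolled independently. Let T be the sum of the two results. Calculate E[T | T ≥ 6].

P(T ≥ 6) = 19/24.
E[T | T ≥ 6] = (43/6) / (19/24) = 172/19.

172/19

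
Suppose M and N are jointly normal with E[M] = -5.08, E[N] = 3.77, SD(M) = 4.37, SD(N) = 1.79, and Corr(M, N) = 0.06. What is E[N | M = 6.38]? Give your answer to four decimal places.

4.0516

The regression of N on M has slope ρ·σ_N/σ_M and passes through (μ_M, μ_N).
E[N | M=6.38] = 3.77 + (0.06)·(1.79/4.37)·(6.38 − (-5.08)) = 3.77 + (0.0245767)·(11.46) = 4.0516.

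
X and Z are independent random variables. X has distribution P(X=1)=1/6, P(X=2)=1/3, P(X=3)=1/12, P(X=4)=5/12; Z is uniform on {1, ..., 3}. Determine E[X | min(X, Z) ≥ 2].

31/10

P(min(X, Z) ≥ 2) = 5/9.
Summing X·P(x,y) over outcomes with min(X, Z) ≥ 2 gives 31/18.
E[X | min(X, Z) ≥ 2] = (31/18) / (5/9) = 31/10.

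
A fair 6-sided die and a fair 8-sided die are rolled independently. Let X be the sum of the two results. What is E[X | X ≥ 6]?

P(X ≥ 6) = 19/24.
E[X | X ≥ 6] = (43/6) / (19/24) = 172/19.

172/19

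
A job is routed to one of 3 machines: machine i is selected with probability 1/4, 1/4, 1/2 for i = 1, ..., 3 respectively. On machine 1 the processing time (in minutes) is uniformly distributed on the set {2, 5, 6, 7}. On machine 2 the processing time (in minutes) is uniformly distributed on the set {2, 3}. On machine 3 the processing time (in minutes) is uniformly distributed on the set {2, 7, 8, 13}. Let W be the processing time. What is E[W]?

E[W | machine 1] = (2+5+6+7)/4 = 5.
E[W | machine 2] = (2+3)/2 = 5/2.
E[W | machine 3] = (2+7+8+13)/4 = 15/2.
By the law of total expectation,
E[W] = (1/4)·(5) + (1/4)·(5/2) + (1/2)·(15/2) = 45/8.

45/8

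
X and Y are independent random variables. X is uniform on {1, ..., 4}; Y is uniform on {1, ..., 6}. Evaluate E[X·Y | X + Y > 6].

29/2

Outcomes with X + Y > 6: (1,6), (2,5), (2,6), (3,4), (3,5), (3,6), (4,3), (4,4), (4,5), (4,6), each with probability 1/24.
E[X·Y | X + Y > 6] = (6 + 10 + 12 + 12 + 15 + 18 + 12 + 16 + 20 + 24) / 10 = 29/2.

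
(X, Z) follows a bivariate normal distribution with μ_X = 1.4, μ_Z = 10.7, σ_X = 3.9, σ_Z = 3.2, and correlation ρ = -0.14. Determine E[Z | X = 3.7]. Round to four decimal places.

10.4358

E[Z | X=x] = μ_Z + ρ(σ_Z/σ_X)(x − μ_X) for jointly normal variables.
E[Z | X=3.7] = 10.7 + (-0.14)·(3.2/3.9)·(3.7 − (1.4)) = 10.7 + (-0.11487)·(2.3) = 10.4358.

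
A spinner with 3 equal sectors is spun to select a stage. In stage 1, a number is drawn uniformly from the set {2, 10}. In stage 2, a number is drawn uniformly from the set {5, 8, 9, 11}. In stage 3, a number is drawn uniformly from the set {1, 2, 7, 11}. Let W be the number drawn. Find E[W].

13/2

E[W | stage 1] = (2+10)/2 = 6.
E[W | stage 2] = (5+8+9+11)/4 = 33/4.
E[W | stage 3] = (1+2+7+11)/4 = 21/4.
By the law of total expectation,
E[W] = (1/3)·(6) + (1/3)·(33/4) + (1/3)·(21/4) = 13/2.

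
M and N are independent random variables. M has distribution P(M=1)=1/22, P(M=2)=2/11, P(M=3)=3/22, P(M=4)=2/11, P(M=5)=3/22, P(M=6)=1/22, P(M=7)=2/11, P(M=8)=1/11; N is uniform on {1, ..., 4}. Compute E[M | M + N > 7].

P(M + N > 7) = 37/88.
Summing M·P(x,y) over outcomes with M + N > 7 gives 30/11.
E[M | M + N > 7] = (30/11) / (37/88) = 240/37.

240/37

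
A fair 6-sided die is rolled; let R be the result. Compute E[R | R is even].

4

Given R is even, R is equally likely to be any of {2, 4, 6}.
E[R | R is even] = (2 + 4 + 6) / 3 = 4.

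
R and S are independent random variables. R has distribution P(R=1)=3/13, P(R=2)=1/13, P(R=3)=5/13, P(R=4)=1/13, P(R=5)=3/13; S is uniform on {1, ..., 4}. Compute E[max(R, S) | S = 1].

P(S = 1) = 1/4.
Summing max(R,S)·P(x,y) over outcomes with S = 1 gives 3/4.
E[max(R, S) | S = 1] = (3/4) / (1/4) = 3.

3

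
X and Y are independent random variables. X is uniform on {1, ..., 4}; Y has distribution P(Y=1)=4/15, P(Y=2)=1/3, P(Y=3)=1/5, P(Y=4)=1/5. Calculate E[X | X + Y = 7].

7/2

P(X + Y = 7) = 1/10.
Summing X·P(x,y) over outcomes with X + Y = 7 gives 7/20.
E[X | X + Y = 7] = (7/20) / (1/10) = 7/2.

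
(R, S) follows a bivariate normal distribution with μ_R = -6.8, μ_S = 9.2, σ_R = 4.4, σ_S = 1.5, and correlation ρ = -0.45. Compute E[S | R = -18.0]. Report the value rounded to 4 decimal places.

10.9182

The regression of S on R has slope ρ·σ_S/σ_R and passes through (μ_R, μ_S).
E[S | R=-18.0] = 9.2 + (-0.45)·(1.5/4.4)·(-18.0 − (-6.8)) = 9.2 + (-0.15341)·(-11.2) = 10.9182.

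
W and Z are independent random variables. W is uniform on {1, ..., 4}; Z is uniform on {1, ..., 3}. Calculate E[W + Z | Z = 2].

Outcomes with Z = 2: (1,2), (2,2), (3,2), (4,2), each with probability 1/12.
E[W + Z | Z = 2] = (3 + 4 + 5 + 6) / 4 = 9/2.

9/2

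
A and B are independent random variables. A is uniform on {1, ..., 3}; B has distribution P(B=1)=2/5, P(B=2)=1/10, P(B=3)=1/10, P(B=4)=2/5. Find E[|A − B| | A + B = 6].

P(A + B = 6) = 1/6.
Summing |A−B|·P(x,y) over outcomes with A + B = 6 gives 4/15.
E[|A − B| | A + B = 6] = (4/15) / (1/6) = 8/5.

8/5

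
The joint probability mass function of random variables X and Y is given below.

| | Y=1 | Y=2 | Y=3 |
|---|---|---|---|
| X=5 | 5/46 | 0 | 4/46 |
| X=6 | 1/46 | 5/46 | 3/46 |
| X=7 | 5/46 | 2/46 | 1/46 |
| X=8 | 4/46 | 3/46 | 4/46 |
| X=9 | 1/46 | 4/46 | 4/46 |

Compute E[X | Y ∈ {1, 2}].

P(Y ∈ {1, 2}) = 15/23.
Summing X·P(X=x,Y=y) over the conditioning event gives 211/46.
E[X | Y ∈ {1, 2}] = (211/46) / (15/23) = 211/30.

211/30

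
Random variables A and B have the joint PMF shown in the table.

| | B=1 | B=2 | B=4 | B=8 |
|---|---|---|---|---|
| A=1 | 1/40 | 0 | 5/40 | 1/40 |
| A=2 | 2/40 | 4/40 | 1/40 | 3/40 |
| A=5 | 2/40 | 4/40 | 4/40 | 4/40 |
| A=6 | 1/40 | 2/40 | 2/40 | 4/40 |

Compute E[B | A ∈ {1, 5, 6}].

P(A ∈ {1, 5, 6}) = 3/4.
Summing B·P(A=x,B=y) over the conditioning event gives 33/10.
E[B | A ∈ {1, 5, 6}] = (33/10) / (3/4) = 22/5.

22/5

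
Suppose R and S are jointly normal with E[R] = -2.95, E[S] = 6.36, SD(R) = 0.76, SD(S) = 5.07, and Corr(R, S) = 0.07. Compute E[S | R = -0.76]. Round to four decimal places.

The regression of S on R has slope ρ·σ_S/σ_R and passes through (μ_R, μ_S).
E[S | R=-0.76] = 6.36 + (0.07)·(5.07/0.76)·(-0.76 − (-2.95)) = 6.36 + (0.46697)·(2.19) = 7.3827.

7.3827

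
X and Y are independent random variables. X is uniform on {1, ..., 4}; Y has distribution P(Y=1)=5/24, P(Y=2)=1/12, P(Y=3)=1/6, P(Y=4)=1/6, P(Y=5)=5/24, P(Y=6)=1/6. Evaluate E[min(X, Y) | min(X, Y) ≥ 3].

P(min(X, Y) ≥ 3) = 17/48.
Summing min(X,Y)·P(x,y) over outcomes with min(X, Y) ≥ 3 gives 115/96.
E[min(X, Y) | min(X, Y) ≥ 3] = (115/96) / (17/48) = 115/34.

115/34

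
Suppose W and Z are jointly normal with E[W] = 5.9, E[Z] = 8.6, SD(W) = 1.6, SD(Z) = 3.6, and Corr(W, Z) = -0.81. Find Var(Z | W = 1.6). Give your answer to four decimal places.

4.4569

Var(Z | W=x) = (1 − ρ²)·σ_Z².
Var(Z | W=1.6) = (3.6)²·(1 − (-0.81)²) = 12.96·0.3439 = 4.4569.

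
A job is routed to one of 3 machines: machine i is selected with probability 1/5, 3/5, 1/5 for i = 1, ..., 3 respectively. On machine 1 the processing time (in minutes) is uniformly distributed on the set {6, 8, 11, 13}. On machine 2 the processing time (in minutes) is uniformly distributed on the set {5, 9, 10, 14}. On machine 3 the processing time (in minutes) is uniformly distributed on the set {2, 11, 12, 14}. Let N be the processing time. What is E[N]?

191/20

E[N | machine 1] = (6+8+11+13)/4 = 19/2.
E[N | machine 2] = (5+9+10+14)/4 = 19/2.
E[N | machine 3] = (2+11+12+14)/4 = 39/4.
By the law of total expectation,
E[N] = (1/5)·(19/2) + (3/5)·(19/2) + (1/5)·(39/4) = 191/20.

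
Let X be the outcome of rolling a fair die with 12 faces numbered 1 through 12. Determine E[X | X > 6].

19/2

Given X > 6, X is equally likely to be any of {7, 8, 9, 10, 11, 12}.
E[X | X > 6] = (7 + 8 + 9 + 10 + 11 + 12) / 6 = 19/2.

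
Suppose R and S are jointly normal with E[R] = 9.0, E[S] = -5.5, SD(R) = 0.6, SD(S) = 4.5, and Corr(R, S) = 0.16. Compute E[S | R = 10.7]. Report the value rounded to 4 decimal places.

-3.4600

The regression of S on R has slope ρ·σ_S/σ_R and passes through (μ_R, μ_S).
E[S | R=10.7] = -5.5 + (0.16)·(4.5/0.6)·(10.7 − (9.0)) = -5.5 + (1.2)·(1.7) = -3.4600.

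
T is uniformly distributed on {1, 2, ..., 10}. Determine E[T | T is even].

6

Given T is even, T is equally likely to be any of {2, 4, 6, 8, 10}.
E[T | T is even] = (2 + 4 + 6 + 8 + 10) / 5 = 6.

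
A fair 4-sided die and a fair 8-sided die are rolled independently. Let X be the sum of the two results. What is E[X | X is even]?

7

P(X is even) = 1/2.
Σ over the event: 2·1/32 + 4·3/32 + 6·1/8 + 8·1/8 + 10·3/32 + 12·1/32 = 7/2.
E[X | X is even] = (7/2) / (1/2) = 7.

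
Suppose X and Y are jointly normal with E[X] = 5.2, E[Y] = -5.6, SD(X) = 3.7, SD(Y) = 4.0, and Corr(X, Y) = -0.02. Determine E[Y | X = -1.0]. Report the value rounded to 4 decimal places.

The regression of Y on X has slope ρ·σ_Y/σ_X and passes through (μ_X, μ_Y).
E[Y | X=-1.0] = -5.6 + (-0.02)·(4.0/3.7)·(-1.0 − (5.2)) = -5.6 + (-0.021622)·(-6.2) = -5.4659.

-5.4659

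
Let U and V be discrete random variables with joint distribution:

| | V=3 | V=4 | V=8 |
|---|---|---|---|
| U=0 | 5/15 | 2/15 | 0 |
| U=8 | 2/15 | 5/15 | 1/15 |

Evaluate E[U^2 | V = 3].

P(V = 3) = 7/15.
Σ U^2·P over the event = 0·(5/15) + 64·(2/15) = 128/15.
E[U^2 | V = 3] = (128/15) / (7/15) = 128/7.

128/7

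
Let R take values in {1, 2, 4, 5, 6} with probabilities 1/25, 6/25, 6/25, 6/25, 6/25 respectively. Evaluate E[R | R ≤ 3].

13/7

P(R ≤ 3) = 7/25.
Σ over the event: 1·1/25 + 2·6/25 = 13/25.
E[R | R ≤ 3] = (13/25) / (7/25) = 13/7.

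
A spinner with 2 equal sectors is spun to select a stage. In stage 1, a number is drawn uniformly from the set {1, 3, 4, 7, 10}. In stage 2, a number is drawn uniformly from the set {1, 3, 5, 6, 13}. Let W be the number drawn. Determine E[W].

53/10

E[W | stage 1] = (1+3+4+7+10)/5 = 5.
E[W | stage 2] = (1+3+5+6+13)/5 = 28/5.
By the law of total expectation,
E[W] = (1/2)·(5) + (1/2)·(28/5) = 53/10.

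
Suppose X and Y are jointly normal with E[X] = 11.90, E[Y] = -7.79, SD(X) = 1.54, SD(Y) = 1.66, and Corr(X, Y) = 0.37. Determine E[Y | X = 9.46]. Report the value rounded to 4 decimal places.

-8.7631

For a bivariate normal, E[Y | X=x] = μ_Y + ρ·(σ_Y/σ_X)·(x − μ_X).
E[Y | X=9.46] = -7.79 + (0.37)·(1.66/1.54)·(9.46 − (11.90)) = -7.79 + (0.39883)·(-2.44) = -8.7631.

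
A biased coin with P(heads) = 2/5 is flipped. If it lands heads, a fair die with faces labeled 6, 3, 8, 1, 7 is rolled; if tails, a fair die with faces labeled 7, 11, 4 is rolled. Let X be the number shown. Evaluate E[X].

E[X | heads] = (6+3+8+1+7)/5 = 5.
E[X | tails] = (7+11+4)/3 = 22/3.
E[X] = (2/5)·(5) + (3/5)·(22/3) = 32/5.

32/5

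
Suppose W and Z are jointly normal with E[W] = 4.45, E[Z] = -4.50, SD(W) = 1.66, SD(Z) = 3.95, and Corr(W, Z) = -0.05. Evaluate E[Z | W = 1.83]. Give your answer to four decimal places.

E[Z | W=x] = μ_Z + ρ(σ_Z/σ_W)(x − μ_W) for jointly normal variables.
E[Z | W=1.83] = -4.50 + (-0.05)·(3.95/1.66)·(1.83 − (4.45)) = -4.50 + (-0.11898)·(-2.62) = -4.1883.

-4.1883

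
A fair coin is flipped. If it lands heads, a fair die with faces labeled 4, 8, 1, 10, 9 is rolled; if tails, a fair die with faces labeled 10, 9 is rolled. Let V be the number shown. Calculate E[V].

E[V | heads] = (4+8+1+10+9)/5 = 32/5.
E[V | tails] = (10+9)/2 = 19/2.
By the law of total expectation,
E[V] = (1/2)·(32/5) + (1/2)·(19/2) = 159/20.

159/20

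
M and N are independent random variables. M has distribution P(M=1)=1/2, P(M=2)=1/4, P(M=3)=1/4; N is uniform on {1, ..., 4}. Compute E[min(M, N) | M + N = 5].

P(M + N = 5) = 1/4.
Summing min(M,N)·P(x,y) over outcomes with M + N = 5 gives 3/8.
E[min(M, N) | M + N = 5] = (3/8) / (1/4) = 3/2.

3/2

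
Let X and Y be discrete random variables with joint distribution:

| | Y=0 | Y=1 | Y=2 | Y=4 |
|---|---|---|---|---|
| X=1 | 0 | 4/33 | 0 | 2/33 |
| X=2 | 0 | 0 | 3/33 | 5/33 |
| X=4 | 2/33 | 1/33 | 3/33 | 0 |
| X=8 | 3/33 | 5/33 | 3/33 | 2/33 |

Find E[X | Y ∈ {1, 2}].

P(Y ∈ {1, 2}) = 19/33.
Σ X·P over the event = 1·(4/33) + 2·(3/33) + 4·(1/33) + 4·(3/33) + 8·(5/33) + 8·(3/33) = 30/11.
E[X | Y ∈ {1, 2}] = (30/11) / (19/33) = 90/19.

90/19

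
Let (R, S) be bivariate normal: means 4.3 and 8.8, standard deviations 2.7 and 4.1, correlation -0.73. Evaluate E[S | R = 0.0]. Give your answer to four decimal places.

13.5666

E[S | R=x] = μ_S + ρ(σ_S/σ_R)(x − μ_R) for jointly normal variables.
E[S | R=0.0] = 8.8 + (-0.73)·(4.1/2.7)·(0.0 − (4.3)) = 8.8 + (-1.1085)·(-4.3) = 13.5666.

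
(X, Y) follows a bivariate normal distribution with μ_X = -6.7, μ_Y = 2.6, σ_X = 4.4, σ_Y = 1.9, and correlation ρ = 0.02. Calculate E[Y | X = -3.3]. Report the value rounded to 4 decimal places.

2.6294

For a bivariate normal, E[Y | X=x] = μ_Y + ρ·(σ_Y/σ_X)·(x − μ_X).
E[Y | X=-3.3] = 2.6 + (0.02)·(1.9/4.4)·(-3.3 − (-6.7)) = 2.6 + (0.0086364)·(3.4) = 2.6294.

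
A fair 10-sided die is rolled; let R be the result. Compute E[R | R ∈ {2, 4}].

3

P(R ∈ {2, 4}) = 1/5.
Σ over the event: 2·1/10 + 4·1/10 = 3/5.
E[R | R ∈ {2, 4}] = (3/5) / (1/5) = 3.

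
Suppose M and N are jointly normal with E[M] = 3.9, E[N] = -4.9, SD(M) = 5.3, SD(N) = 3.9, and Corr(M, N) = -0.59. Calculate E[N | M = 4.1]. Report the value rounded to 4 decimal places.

The regression of N on M has slope ρ·σ_N/σ_M and passes through (μ_M, μ_N).
E[N | M=4.1] = -4.9 + (-0.59)·(3.9/5.3)·(4.1 − (3.9)) = -4.9 + (-0.43415)·(0.2) = -4.9868.

-4.9868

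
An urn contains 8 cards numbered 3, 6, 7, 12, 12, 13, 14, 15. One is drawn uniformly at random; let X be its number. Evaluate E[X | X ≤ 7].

P(X ≤ 7) = 3/8.
Σ over the event: 3·1/8 + 6·1/8 + 7·1/8 = 2.
E[X | X ≤ 7] = (2) / (3/8) = 16/3.

16/3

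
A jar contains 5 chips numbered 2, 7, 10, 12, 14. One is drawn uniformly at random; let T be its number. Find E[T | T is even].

P(T is even) = 4/5.
Σ over the event: 2·1/5 + 10·1/5 + 12·1/5 + 14·1/5 = 38/5.
E[T | T is even] = (38/5) / (4/5) = 19/2.

19/2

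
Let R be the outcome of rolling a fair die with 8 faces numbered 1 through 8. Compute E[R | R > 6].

Given R > 6, R is equally likely to be any of {7, 8}.
E[R | R > 6] = (7 + 8) / 2 = 15/2.

15/2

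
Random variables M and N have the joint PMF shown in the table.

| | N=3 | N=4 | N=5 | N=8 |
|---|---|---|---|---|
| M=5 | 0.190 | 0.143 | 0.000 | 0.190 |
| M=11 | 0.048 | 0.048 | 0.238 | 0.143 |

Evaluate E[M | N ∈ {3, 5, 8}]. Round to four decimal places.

8.1817

P(N ∈ {3, 5, 8}) = 0.809.
Summing M·P(M=x,N=y) over the conditioning event gives 6.619.
E[M | N ∈ {3, 5, 8}] = (6.619) / (0.809) = 8.1817.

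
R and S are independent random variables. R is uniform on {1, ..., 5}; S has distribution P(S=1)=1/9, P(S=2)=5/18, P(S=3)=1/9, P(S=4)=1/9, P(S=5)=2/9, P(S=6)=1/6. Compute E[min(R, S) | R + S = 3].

1

P(R + S = 3) = 7/90.
Summing min(R,S)·P(x,y) over outcomes with R + S = 3 gives 7/90.
E[min(R, S) | R + S = 3] = (7/90) / (7/90) = 1.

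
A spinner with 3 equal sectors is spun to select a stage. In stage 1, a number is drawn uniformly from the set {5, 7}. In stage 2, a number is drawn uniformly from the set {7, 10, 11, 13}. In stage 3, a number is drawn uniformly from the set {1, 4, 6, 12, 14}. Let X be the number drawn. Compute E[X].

473/60

E[X | stage 1] = (5+7)/2 = 6.
E[X | stage 2] = (7+10+11+13)/4 = 41/4.
E[X | stage 3] = (1+4+6+12+14)/5 = 37/5.
E[X] = (1/3)·(6) + (1/3)·(41/4) + (1/3)·(37/5) = 473/60.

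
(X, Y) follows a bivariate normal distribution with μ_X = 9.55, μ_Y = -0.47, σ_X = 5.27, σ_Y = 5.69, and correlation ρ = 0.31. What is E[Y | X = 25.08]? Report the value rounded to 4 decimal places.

E[Y | X=x] = μ_Y + ρ(σ_Y/σ_X)(x − μ_X) for jointly normal variables.
E[Y | X=25.08] = -0.47 + (0.31)·(5.69/5.27)·(25.08 − (9.55)) = -0.47 + (0.33471)·(15.53) = 4.7280.

4.7280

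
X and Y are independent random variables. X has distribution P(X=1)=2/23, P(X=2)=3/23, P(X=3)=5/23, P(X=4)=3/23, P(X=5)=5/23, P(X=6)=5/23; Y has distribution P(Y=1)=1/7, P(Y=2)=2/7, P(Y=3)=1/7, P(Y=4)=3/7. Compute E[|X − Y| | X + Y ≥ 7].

183/92

P(X + Y ≥ 7) = 4/7.
Summing |X−Y|·P(x,y) over outcomes with X + Y ≥ 7 gives 183/161.
E[|X − Y| | X + Y ≥ 7] = (183/161) / (4/7) = 183/92.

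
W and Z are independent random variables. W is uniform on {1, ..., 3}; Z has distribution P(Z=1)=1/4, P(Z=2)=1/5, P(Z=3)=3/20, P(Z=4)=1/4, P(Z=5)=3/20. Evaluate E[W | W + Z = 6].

2

P(W + Z = 6) = 11/60.
Summing W·P(x,y) over outcomes with W + Z = 6 gives 11/30.
E[W | W + Z = 6] = (11/30) / (11/60) = 2.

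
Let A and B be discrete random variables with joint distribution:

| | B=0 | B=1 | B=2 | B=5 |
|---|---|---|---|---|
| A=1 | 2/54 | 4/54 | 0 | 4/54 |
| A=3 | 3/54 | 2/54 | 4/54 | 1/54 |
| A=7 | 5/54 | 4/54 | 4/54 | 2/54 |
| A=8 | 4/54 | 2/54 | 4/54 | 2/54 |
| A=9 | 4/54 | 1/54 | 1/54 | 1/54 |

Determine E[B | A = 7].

P(A = 7) = 5/18.
Σ B·P over the event = 0·(5/54) + 1·(4/54) + 2·(4/54) + 5·(2/54) = 11/27.
E[B | A = 7] = (11/27) / (5/18) = 22/15.

22/15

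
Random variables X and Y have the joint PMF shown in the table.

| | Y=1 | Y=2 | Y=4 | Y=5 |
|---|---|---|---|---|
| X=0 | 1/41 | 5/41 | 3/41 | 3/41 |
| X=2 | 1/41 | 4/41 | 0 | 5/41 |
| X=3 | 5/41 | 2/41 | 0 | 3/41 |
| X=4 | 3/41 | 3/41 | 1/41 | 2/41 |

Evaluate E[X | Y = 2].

P(Y = 2) = 14/41.
Σ X·P over the event = 0·(5/41) + 2·(4/41) + 3·(2/41) + 4·(3/41) = 26/41.
E[X | Y = 2] = (26/41) / (14/41) = 13/7.

13/7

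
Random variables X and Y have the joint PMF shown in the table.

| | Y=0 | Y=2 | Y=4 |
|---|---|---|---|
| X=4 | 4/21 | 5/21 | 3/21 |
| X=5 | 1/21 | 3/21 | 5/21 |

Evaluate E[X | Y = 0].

21/5

P(Y = 0) = 5/21.
Σ X·P over the event = 4·(4/21) + 5·(1/21) = 1.
E[X | Y = 0] = (1) / (5/21) = 21/5.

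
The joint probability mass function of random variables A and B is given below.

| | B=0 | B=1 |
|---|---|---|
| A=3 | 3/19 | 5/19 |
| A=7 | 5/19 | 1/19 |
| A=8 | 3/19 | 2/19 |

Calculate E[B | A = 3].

5/8

P(A = 3) = 8/19.
Σ B·P over the event = 0·(3/19) + 1·(5/19) = 5/19.
E[B | A = 3] = (5/19) / (8/19) = 5/8.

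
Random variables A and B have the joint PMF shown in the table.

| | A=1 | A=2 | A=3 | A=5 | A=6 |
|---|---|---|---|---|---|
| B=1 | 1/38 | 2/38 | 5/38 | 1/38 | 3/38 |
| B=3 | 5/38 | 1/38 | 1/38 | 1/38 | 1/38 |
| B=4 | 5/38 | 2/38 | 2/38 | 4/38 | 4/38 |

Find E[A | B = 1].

43/12

P(B = 1) = 6/19.
Σ A·P over the event = 1·(1/38) + 2·(2/38) + 3·(5/38) + 5·(1/38) + 6·(3/38) = 43/38.
E[A | B = 1] = (43/38) / (6/19) = 43/12.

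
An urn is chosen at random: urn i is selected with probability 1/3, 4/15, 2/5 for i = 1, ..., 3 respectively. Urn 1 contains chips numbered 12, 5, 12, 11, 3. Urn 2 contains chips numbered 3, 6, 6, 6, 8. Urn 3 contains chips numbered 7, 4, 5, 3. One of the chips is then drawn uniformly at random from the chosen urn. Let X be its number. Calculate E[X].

947/150

E[X | urn 1] = (12+5+12+11+3)/5 = 43/5.
E[X | urn 2] = (3+6+6+6+8)/5 = 29/5.
E[X | urn 3] = (7+4+5+3)/4 = 19/4.
E[X] = (1/3)·(43/5) + (4/15)·(29/5) + (2/5)·(19/4) = 947/150.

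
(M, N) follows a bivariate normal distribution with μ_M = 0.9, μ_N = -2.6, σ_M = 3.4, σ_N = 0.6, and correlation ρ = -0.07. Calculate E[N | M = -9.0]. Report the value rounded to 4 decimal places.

For a bivariate normal, E[N | M=x] = μ_N + ρ·(σ_N/σ_M)·(x − μ_M).
E[N | M=-9.0] = -2.6 + (-0.07)·(0.6/3.4)·(-9.0 − (0.9)) = -2.6 + (-0.012353)·(-9.9) = -2.4777.

-2.4777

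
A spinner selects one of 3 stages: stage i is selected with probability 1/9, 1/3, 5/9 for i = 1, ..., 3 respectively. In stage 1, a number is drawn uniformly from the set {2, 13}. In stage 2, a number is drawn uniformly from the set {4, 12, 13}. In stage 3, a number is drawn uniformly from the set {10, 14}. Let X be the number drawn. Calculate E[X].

E[X | stage 1] = (2+13)/2 = 15/2.
E[X | stage 2] = (4+12+13)/3 = 29/3.
E[X | stage 3] = (10+14)/2 = 12.
By the law of total expectation,
E[X] = (1/9)·(15/2) + (1/3)·(29/3) + (5/9)·(12) = 193/18.

193/18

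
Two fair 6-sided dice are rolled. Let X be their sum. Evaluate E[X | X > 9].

32/3

P(X > 9) = 1/6.
Σ over the event: 10·1/12 + 11·1/18 + 12·1/36 = 16/9.
E[X | X > 9] = (16/9) / (1/6) = 32/3.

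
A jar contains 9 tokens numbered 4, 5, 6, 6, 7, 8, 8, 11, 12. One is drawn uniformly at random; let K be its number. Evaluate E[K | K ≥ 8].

39/4

P(K ≥ 8) = 4/9.
Σ over the event: 8·2/9 + 11·1/9 + 12·1/9 = 13/3.
E[K | K ≥ 8] = (13/3) / (4/9) = 39/4.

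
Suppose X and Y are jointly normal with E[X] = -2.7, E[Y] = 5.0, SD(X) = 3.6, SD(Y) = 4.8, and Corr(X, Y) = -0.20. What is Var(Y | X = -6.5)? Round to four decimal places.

Var(Y | X=x) = (1 − ρ²)·σ_Y².
Var(Y | X=-6.5) = (4.8)²·(1 − (-0.20)²) = 23.04·0.96 = 22.1184.

22.1184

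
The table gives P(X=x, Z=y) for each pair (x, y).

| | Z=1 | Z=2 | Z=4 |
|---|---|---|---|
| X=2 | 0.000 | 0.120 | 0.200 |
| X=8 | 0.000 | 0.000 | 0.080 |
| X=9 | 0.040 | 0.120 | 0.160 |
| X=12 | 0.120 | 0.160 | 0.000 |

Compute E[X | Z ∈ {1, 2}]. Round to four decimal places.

P(Z ∈ {1, 2}) = 0.560.
Σ X·P over the event = 2·(0.120) + 9·(0.040) + 9·(0.120) + 12·(0.120) + 12·(0.160) = 5.040.
E[X | Z ∈ {1, 2}] = (5.040) / (0.560) = 9.0000.

9.0000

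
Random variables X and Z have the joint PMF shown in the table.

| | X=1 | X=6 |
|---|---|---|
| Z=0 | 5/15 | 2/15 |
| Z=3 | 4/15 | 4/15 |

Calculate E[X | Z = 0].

P(Z = 0) = 7/15.
Σ X·P over the event = 1·(5/15) + 6·(2/15) = 17/15.
E[X | Z = 0] = (17/15) / (7/15) = 17/7.

17/7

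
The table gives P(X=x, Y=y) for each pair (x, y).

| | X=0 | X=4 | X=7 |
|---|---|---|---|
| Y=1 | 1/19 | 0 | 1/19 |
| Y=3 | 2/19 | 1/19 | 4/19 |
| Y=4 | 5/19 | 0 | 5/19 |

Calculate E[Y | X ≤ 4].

P(X ≤ 4) = 9/19.
Σ Y·P over the event = 1·(1/19) + 3·(2/19) + 4·(5/19) + 3·(1/19) = 30/19.
E[Y | X ≤ 4] = (30/19) / (9/19) = 10/3.

10/3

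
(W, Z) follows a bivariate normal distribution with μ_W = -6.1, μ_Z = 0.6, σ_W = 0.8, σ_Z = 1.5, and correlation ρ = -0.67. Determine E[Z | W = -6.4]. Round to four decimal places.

0.9769

For a bivariate normal, E[Z | W=x] = μ_Z + ρ·(σ_Z/σ_W)·(x − μ_W).
E[Z | W=-6.4] = 0.6 + (-0.67)·(1.5/0.8)·(-6.4 − (-6.1)) = 0.6 + (-1.2563)·(-0.3) = 0.9769.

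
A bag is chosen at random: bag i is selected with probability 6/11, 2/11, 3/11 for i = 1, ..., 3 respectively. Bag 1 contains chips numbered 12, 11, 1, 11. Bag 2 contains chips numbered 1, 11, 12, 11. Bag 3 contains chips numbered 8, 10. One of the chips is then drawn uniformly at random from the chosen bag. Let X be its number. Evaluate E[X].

97/11

E[X | bag 1] = (12+11+1+11)/4 = 35/4.
E[X | bag 2] = (1+11+12+11)/4 = 35/4.
E[X | bag 3] = (8+10)/2 = 9.
E[X] = (6/11)·(35/4) + (2/11)·(35/4) + (3/11)·(9) = 97/11.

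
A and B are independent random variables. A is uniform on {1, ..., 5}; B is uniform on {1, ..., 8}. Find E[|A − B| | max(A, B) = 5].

20/9

P(max(A, B) = 5) = 9/40.
Summing |A−B|·P(x,y) over outcomes with max(A, B) = 5 gives 1/2.
E[|A − B| | max(A, B) = 5] = (1/2) / (9/40) = 20/9.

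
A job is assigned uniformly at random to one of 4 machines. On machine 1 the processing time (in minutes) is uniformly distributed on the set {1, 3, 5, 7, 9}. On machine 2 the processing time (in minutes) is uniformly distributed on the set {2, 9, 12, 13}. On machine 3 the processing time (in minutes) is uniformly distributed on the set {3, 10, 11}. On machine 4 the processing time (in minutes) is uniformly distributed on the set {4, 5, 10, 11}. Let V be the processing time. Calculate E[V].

E[V | machine 1] = (1+3+5+7+9)/5 = 5.
E[V | machine 2] = (2+9+12+13)/4 = 9.
E[V | machine 3] = (3+10+11)/3 = 8.
E[V | machine 4] = (4+5+10+11)/4 = 15/2.
E[V] = (1/4)·(5) + (1/4)·(9) + (1/4)·(8) + (1/4)·(15/2) = 59/8.

59/8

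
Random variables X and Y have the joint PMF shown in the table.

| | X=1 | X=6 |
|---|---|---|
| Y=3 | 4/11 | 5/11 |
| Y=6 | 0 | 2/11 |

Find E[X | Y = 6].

P(Y = 6) = 2/11.
Σ X·P over the event = 6·(2/11) = 12/11.
E[X | Y = 6] = (12/11) / (2/11) = 6.

6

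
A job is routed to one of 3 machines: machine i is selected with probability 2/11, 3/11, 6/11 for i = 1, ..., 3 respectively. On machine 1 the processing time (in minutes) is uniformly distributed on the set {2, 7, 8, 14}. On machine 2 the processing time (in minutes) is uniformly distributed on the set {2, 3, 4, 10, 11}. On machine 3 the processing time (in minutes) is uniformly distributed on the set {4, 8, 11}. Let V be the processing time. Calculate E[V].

159/22

E[V | machine 1] = (2+7+8+14)/4 = 31/4.
E[V | machine 2] = (2+3+4+10+11)/5 = 6.
E[V | machine 3] = (4+8+11)/3 = 23/3.
E[V] = (2/11)·(31/4) + (3/11)·(6) + (6/11)·(23/3) = 159/22.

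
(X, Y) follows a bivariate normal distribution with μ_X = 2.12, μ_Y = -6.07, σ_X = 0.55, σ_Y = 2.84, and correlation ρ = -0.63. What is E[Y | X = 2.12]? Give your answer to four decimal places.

E[Y | X=x] = μ_Y + ρ(σ_Y/σ_X)(x − μ_X) for jointly normal variables.
E[Y | X=2.12] = -6.07 + (-0.63)·(2.84/0.55)·(2.12 − (2.12)) = -6.07 + (-3.2531)·(0) = -6.0700.

-6.0700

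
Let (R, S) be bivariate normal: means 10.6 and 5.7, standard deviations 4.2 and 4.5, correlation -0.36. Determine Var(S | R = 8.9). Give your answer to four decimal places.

17.6256

The conditional variance in a bivariate normal is σ_S²(1 − ρ²), independent of x.
Var(S | R=8.9) = (4.5)²·(1 − (-0.36)²) = 20.25·0.8704 = 17.6256.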